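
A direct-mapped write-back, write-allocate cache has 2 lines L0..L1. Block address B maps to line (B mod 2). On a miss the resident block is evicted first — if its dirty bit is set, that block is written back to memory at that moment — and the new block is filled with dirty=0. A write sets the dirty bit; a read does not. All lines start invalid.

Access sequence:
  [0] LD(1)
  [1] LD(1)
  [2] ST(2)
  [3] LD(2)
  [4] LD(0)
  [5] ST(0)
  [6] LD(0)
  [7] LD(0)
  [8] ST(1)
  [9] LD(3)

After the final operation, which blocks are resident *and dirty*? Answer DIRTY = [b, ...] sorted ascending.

DIRTY = [0]

0: R B1 → L1 miss [-]
1: R B1 → L1 hit [-]
2: W B2 → L0 miss [D]
3: R B2 → L0 hit [D]
4: R B0 → L0 miss wb→B2 [-]
5: W B0 → L0 hit [D]
6: R B0 → L0 hit [D]
7: R B0 → L0 hit [D]
8: W B1 → L1 hit [D]
9: R B3 → L1 miss wb→B1 [-]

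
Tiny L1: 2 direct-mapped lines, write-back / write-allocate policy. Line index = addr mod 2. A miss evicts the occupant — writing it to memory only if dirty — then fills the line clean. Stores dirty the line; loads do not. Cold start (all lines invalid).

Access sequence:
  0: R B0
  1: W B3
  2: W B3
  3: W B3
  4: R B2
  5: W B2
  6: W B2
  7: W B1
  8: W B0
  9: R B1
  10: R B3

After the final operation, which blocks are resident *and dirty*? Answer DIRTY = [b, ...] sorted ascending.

  0 | R B0 → L0 miss [-]
  1 | W B3 → L1 miss [D]
  2 | W B3 → L1 hit [D]
  3 | W B3 → L1 hit [D]
  4 | R B2 → L0 miss [-]
  5 | W B2 → L0 hit [D]
  6 | W B2 → L0 hit [D]
  7 | W B1 → L1 miss wb→B3 [D]
  8 | W B0 → L0 miss wb→B2 [D]
  9 | R B1 → L1 hit [D]
  10 | R B3 → L1 miss wb→B1 [-]

DIRTY = [0]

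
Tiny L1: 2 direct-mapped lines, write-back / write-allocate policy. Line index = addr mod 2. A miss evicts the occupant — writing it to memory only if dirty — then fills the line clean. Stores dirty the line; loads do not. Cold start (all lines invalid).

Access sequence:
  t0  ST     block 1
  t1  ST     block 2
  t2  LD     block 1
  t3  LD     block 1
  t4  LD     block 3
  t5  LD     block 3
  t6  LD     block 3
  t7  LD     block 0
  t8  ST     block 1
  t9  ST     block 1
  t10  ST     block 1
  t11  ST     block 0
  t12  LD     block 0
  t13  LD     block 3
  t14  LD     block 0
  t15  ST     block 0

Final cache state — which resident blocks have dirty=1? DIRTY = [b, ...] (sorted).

DIRTY = [0]

0: W B1 -> L1 miss  d=D]
1: W B2 -> L0 miss  d=D]
2: R B1 -> L1 hit  d=D]
3: R B1 -> L1 hit  d=D]
4: R B3 -> L1 miss wb->B1  d=-]
5: R B3 -> L1 hit  d=-]
6: R B3 -> L1 hit  d=-]
7: R B0 -> L0 miss wb->B2  d=-]
8: W B1 -> L1 miss  d=D]
9: W B1 -> L1 hit  d=D]
10: W B1 -> L1 hit  d=D]
11: W B0 -> L0 hit  d=D]
12: R B0 -> L0 hit  d=D]
13: R B3 -> L1 miss wb->B1  d=-]
14: R B0 -> L0 hit  d=D]
15: W B0 -> L0 hit  d=D]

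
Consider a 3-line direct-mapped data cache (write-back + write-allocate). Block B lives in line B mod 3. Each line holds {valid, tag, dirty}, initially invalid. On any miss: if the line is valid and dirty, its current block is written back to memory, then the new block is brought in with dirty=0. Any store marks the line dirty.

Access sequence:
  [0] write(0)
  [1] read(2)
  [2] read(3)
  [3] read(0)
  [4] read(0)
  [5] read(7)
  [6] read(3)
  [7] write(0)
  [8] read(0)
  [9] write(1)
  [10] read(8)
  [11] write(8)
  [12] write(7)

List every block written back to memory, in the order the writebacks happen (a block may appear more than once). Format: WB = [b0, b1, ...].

WB = [0, 1]

0: W B0 -> L0 miss  d=D]
1: R B2 -> L2 miss  d=-]
2: R B3 -> L0 miss wb->B0  d=-]
3: R B0 -> L0 miss  d=-]
4: R B0 -> L0 hit  d=-]
5: R B7 -> L1 miss  d=-]
6: R B3 -> L0 miss  d=-]
7: W B0 -> L0 miss  d=D]
8: R B0 -> L0 hit  d=D]
9: W B1 -> L1 miss  d=D]
10: R B8 -> L2 miss  d=-]
11: W B8 -> L2 hit  d=D]
12: W B7 -> L1 miss wb->B1  d=D]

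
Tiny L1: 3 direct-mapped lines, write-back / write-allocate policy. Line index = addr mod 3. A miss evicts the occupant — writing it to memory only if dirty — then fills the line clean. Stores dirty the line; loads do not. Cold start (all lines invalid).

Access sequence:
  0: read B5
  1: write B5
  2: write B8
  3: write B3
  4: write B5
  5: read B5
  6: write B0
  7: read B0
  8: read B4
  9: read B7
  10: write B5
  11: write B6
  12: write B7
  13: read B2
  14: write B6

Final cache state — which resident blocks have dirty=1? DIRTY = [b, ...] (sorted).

DIRTY = [6, 7]

0: R B5 -> L2 miss  d=-]
1: W B5 -> L2 hit  d=D]
2: W B8 -> L2 miss wb->B5  d=D]
3: W B3 -> L0 miss  d=D]
4: W B5 -> L2 miss wb->B8  d=D]
5: R B5 -> L2 hit  d=D]
6: W B0 -> L0 miss wb->B3  d=D]
7: R B0 -> L0 hit  d=D]
8: R B4 -> L1 miss  d=-]
9: R B7 -> L1 miss  d=-]
10: W B5 -> L2 hit  d=D]
11: W B6 -> L0 miss wb->B0  d=D]
12: W B7 -> L1 hit  d=D]
13: R B2 -> L2 miss wb->B5  d=-]
14: W B6 -> L0 hit  d=D]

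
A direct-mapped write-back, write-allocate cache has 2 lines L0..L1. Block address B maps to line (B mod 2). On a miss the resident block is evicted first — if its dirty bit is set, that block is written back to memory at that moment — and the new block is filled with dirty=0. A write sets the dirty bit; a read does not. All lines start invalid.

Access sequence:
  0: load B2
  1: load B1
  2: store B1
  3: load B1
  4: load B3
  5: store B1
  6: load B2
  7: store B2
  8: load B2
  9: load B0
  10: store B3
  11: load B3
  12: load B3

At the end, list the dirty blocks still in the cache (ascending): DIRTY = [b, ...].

0: R B2 -> L0 miss  d=-]
1: R B1 -> L1 miss  d=-]
2: W B1 -> L1 hit  d=D]
3: R B1 -> L1 hit  d=D]
4: R B3 -> L1 miss wb->B1  d=-]
5: W B1 -> L1 miss  d=D]
6: R B2 -> L0 hit  d=-]
7: W B2 -> L0 hit  d=D]
8: R B2 -> L0 hit  d=D]
9: R B0 -> L0 miss wb->B2  d=-]
10: W B3 -> L1 miss wb->B1  d=D]
11: R B3 -> L1 hit  d=D]
12: R B3 -> L1 hit  d=D]

DIRTY = [3]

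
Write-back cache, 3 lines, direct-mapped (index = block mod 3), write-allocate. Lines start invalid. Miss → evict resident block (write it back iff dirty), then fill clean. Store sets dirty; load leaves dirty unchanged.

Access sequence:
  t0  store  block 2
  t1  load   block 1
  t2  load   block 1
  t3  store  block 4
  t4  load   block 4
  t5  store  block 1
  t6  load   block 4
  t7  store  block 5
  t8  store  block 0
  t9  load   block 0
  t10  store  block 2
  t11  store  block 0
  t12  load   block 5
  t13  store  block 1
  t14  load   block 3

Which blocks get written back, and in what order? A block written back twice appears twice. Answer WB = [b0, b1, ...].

WB = [4, 1, 2, 5, 2, 0]

  0 | W B2 → L2 miss [D]
  1 | R B1 → L1 miss [-]
  2 | R B1 → L1 hit [-]
  3 | W B4 → L1 miss [D]
  4 | R B4 → L1 hit [D]
  5 | W B1 → L1 miss wb→B4 [D]
  6 | R B4 → L1 miss wb→B1 [-]
  7 | W B5 → L2 miss wb→B2 [D]
  8 | W B0 → L0 miss [D]
  9 | R B0 → L0 hit [D]
  10 | W B2 → L2 miss wb→B5 [D]
  11 | W B0 → L0 hit [D]
  12 | R B5 → L2 miss wb→B2 [-]
  13 | W B1 → L1 miss [D]
  14 | R B3 → L0 miss wb→B0 [-]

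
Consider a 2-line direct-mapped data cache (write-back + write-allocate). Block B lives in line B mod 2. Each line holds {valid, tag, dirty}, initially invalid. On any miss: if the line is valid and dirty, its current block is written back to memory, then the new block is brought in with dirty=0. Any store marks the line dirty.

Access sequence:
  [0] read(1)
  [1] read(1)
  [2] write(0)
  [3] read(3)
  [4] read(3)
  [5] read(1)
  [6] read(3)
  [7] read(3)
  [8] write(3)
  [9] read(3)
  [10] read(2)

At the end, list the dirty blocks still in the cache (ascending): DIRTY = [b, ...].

0: R B1 → L1 miss [-]
1: R B1 → L1 hit [-]
2: W B0 → L0 miss [D]
3: R B3 → L1 miss [-]
4: R B3 → L1 hit [-]
5: R B1 → L1 miss [-]
6: R B3 → L1 miss [-]
7: R B3 → L1 hit [-]
8: W B3 → L1 hit [D]
9: R B3 → L1 hit [D]
10: R B2 → L0 miss wb→B0 [-]

DIRTY = [3]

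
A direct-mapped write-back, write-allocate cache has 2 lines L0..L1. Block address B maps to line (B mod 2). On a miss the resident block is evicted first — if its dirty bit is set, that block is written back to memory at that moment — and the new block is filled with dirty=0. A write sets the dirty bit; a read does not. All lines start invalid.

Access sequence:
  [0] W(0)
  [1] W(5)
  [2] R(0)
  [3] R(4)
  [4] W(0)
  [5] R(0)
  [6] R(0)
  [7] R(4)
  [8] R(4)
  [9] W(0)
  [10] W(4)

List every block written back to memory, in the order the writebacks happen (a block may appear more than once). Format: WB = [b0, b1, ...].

WB = [0, 0, 0]

  0 | W B0 → L0 miss [D]
  1 | W B5 → L1 miss [D]
  2 | R B0 → L0 hit [D]
  3 | R B4 → L0 miss wb→B0 [-]
  4 | W B0 → L0 miss [D]
  5 | R B0 → L0 hit [D]
  6 | R B0 → L0 hit [D]
  7 | R B4 → L0 miss wb→B0 [-]
  8 | R B4 → L0 hit [-]
  9 | W B0 → L0 miss [D]
  10 | W B4 → L0 miss wb→B0 [D]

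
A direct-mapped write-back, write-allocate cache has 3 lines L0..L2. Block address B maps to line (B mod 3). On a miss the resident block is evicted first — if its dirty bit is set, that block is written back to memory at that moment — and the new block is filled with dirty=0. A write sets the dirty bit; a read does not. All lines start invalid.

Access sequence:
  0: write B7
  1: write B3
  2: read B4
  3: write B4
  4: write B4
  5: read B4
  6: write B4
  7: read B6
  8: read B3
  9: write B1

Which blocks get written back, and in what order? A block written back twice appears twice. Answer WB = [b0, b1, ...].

WB = [7, 3, 4]

  0 | W B7 → L1 miss [D]
  1 | W B3 → L0 miss [D]
  2 | R B4 → L1 miss wb→B7 [-]
  3 | W B4 → L1 hit [D]
  4 | W B4 → L1 hit [D]
  5 | R B4 → L1 hit [D]
  6 | W B4 → L1 hit [D]
  7 | R B6 → L0 miss wb→B3 [-]
  8 | R B3 → L0 miss [-]
  9 | W B1 → L1 miss wb→B4 [D]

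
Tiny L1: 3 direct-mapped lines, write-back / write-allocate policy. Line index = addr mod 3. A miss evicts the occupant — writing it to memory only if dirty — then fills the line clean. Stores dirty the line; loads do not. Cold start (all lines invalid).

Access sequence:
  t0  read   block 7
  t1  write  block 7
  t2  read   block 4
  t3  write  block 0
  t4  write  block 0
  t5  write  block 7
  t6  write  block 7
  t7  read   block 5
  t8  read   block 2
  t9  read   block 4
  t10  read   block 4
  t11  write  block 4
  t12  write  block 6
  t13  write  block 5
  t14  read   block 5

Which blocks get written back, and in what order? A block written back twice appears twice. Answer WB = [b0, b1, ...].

  0 | R B7 → L1 miss [-]
  1 | W B7 → L1 hit [D]
  2 | R B4 → L1 miss wb→B7 [-]
  3 | W B0 → L0 miss [D]
  4 | W B0 → L0 hit [D]
  5 | W B7 → L1 miss [D]
  6 | W B7 → L1 hit [D]
  7 | R B5 → L2 miss [-]
  8 | R B2 → L2 miss [-]
  9 | R B4 → L1 miss wb→B7 [-]
  10 | R B4 → L1 hit [-]
  11 | W B4 → L1 hit [D]
  12 | W B6 → L0 miss wb→B0 [D]
  13 | W B5 → L2 miss [D]
  14 | R B5 → L2 hit [D]

WB = [7, 7, 0]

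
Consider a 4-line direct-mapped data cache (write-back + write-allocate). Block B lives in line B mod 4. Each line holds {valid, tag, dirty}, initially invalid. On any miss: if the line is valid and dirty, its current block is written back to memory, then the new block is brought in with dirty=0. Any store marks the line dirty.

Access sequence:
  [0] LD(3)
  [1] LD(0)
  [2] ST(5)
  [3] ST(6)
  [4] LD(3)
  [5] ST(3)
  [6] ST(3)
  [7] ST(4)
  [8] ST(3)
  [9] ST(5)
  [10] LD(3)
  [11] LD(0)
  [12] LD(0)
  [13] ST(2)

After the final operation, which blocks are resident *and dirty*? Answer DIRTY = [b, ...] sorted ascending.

0: R B3 → L3 miss [-]
1: R B0 → L0 miss [-]
2: W B5 → L1 miss [D]
3: W B6 → L2 miss [D]
4: R B3 → L3 hit [-]
5: W B3 → L3 hit [D]
6: W B3 → L3 hit [D]
7: W B4 → L0 miss [D]
8: W B3 → L3 hit [D]
9: W B5 → L1 hit [D]
10: R B3 → L3 hit [D]
11: R B0 → L0 miss wb→B4 [-]
12: R B0 → L0 hit [-]
13: W B2 → L2 miss wb→B6 [D]

DIRTY = [2, 3, 5]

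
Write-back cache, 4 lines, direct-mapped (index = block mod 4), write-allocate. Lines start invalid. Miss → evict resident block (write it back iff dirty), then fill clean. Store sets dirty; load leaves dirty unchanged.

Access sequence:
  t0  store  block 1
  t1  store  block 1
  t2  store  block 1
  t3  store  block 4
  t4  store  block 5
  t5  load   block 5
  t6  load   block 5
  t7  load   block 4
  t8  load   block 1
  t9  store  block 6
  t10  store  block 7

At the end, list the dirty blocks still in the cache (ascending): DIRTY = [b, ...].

  0 | W B1 → L1 miss [D]
  1 | W B1 → L1 hit [D]
  2 | W B1 → L1 hit [D]
  3 | W B4 → L0 miss [D]
  4 | W B5 → L1 miss wb→B1 [D]
  5 | R B5 → L1 hit [D]
  6 | R B5 → L1 hit [D]
  7 | R B4 → L0 hit [D]
  8 | R B1 → L1 miss wb→B5 [-]
  9 | W B6 → L2 miss [D]
  10 | W B7 → L3 miss [D]

DIRTY = [4, 6, 7]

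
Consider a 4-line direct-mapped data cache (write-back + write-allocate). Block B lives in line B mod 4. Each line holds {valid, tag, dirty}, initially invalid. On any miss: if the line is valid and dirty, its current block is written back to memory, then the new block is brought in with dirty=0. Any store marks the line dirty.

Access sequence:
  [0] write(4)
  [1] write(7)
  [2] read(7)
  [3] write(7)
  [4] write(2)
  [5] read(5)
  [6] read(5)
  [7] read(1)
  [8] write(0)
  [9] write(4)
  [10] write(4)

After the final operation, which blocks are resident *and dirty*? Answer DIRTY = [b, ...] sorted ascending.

DIRTY = [2, 4, 7]

0: W B4 → L0 miss [D]
1: W B7 → L3 miss [D]
2: R B7 → L3 hit [D]
3: W B7 → L3 hit [D]
4: W B2 → L2 miss [D]
5: R B5 → L1 miss [-]
6: R B5 → L1 hit [-]
7: R B1 → L1 miss [-]
8: W B0 → L0 miss wb→B4 [D]
9: W B4 → L0 miss wb→B0 [D]
10: W B4 → L0 hit [D]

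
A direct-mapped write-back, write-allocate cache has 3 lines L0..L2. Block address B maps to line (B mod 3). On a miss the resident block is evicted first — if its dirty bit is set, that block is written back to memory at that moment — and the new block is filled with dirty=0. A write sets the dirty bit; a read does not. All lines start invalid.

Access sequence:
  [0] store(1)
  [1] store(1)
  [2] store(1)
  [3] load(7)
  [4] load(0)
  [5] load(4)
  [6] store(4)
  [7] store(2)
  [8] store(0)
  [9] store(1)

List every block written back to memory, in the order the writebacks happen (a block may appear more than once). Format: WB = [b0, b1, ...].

WB = [1, 4]

  0 | W B1 → L1 miss [D]
  1 | W B1 → L1 hit [D]
  2 | W B1 → L1 hit [D]
  3 | R B7 → L1 miss wb→B1 [-]
  4 | R B0 → L0 miss [-]
  5 | R B4 → L1 miss [-]
  6 | W B4 → L1 hit [D]
  7 | W B2 → L2 miss [D]
  8 | W B0 → L0 hit [D]
  9 | W B1 → L1 miss wb→B4 [D]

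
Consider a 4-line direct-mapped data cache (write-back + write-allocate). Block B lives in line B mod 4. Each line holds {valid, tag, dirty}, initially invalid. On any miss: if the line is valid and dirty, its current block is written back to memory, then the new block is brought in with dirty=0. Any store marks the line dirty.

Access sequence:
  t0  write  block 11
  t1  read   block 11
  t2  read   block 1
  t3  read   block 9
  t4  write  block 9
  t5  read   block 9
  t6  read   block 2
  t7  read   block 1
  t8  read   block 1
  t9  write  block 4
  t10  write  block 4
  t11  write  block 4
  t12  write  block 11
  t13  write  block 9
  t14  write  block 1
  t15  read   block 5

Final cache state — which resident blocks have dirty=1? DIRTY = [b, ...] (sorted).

DIRTY = [4, 11]

  0 | W B11 → L3 miss [D]
  1 | R B11 → L3 hit [D]
  2 | R B1 → L1 miss [-]
  3 | R B9 → L1 miss [-]
  4 | W B9 → L1 hit [D]
  5 | R B9 → L1 hit [D]
  6 | R B2 → L2 miss [-]
  7 | R B1 → L1 miss wb→B9 [-]
  8 | R B1 → L1 hit [-]
  9 | W B4 → L0 miss [D]
  10 | W B4 → L0 hit [D]
  11 | W B4 → L0 hit [D]
  12 | W B11 → L3 hit [D]
  13 | W B9 → L1 miss [D]
  14 | W B1 → L1 miss wb→B9 [D]
  15 | R B5 → L1 miss wb→B1 [-]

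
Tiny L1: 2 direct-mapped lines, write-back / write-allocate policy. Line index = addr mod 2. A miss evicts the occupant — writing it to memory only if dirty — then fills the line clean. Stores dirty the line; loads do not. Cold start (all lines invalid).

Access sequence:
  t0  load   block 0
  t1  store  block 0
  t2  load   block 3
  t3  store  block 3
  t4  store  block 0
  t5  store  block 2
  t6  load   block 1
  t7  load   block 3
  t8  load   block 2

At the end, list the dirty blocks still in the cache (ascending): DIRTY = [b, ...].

0: R B0 -> L0 miss  d=-]
1: W B0 -> L0 hit  d=D]
2: R B3 -> L1 miss  d=-]
3: W B3 -> L1 hit  d=D]
4: W B0 -> L0 hit  d=D]
5: W B2 -> L0 miss wb->B0  d=D]
6: R B1 -> L1 miss wb->B3  d=-]
7: R B3 -> L1 miss  d=-]
8: R B2 -> L0 hit  d=D]

DIRTY = [2]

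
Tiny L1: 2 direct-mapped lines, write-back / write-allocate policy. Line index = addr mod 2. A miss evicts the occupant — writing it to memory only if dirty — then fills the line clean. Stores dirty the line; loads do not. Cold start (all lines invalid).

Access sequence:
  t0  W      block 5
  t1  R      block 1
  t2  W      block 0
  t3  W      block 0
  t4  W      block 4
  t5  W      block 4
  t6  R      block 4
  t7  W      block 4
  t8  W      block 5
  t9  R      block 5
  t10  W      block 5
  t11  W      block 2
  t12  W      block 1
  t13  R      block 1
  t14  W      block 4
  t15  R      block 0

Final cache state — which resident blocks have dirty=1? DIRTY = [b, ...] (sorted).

DIRTY = [1]

0: W B5 → L1 miss [D]
1: R B1 → L1 miss wb→B5 [-]
2: W B0 → L0 miss [D]
3: W B0 → L0 hit [D]
4: W B4 → L0 miss wb→B0 [D]
5: W B4 → L0 hit [D]
6: R B4 → L0 hit [D]
7: W B4 → L0 hit [D]
8: W B5 → L1 miss [D]
9: R B5 → L1 hit [D]
10: W B5 → L1 hit [D]
11: W B2 → L0 miss wb→B4 [D]
12: W B1 → L1 miss wb→B5 [D]
13: R B1 → L1 hit [D]
14: W B4 → L0 miss wb→B2 [D]
15: R B0 → L0 miss wb→B4 [-]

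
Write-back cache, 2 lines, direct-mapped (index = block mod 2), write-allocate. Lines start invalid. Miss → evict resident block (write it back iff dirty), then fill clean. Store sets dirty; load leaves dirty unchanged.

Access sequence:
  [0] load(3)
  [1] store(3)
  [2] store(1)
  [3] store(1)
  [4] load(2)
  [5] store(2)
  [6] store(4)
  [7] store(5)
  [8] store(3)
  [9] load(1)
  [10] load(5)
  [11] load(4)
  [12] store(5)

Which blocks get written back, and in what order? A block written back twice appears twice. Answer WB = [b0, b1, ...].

WB = [3, 2, 1, 5, 3]

0: R B3 → L1 miss [-]
1: W B3 → L1 hit [D]
2: W B1 → L1 miss wb→B3 [D]
3: W B1 → L1 hit [D]
4: R B2 → L0 miss [-]
5: W B2 → L0 hit [D]
6: W B4 → L0 miss wb→B2 [D]
7: W B5 → L1 miss wb→B1 [D]
8: W B3 → L1 miss wb→B5 [D]
9: R B1 → L1 miss wb→B3 [-]
10: R B5 → L1 miss [-]
11: R B4 → L0 hit [D]
12: W B5 → L1 hit [D]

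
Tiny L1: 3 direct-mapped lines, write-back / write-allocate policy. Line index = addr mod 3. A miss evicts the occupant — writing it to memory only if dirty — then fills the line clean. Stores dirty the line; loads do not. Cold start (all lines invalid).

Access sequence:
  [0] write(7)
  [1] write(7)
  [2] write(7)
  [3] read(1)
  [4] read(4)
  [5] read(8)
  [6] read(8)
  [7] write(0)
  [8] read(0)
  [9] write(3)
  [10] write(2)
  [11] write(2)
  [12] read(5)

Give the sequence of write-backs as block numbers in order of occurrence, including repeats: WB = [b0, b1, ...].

0: W B7 → L1 miss [D]
1: W B7 → L1 hit [D]
2: W B7 → L1 hit [D]
3: R B1 → L1 miss wb→B7 [-]
4: R B4 → L1 miss [-]
5: R B8 → L2 miss [-]
6: R B8 → L2 hit [-]
7: W B0 → L0 miss [D]
8: R B0 → L0 hit [D]
9: W B3 → L0 miss wb→B0 [D]
10: W B2 → L2 miss [D]
11: W B2 → L2 hit [D]
12: R B5 → L2 miss wb→B2 [-]

WB = [7, 0, 2]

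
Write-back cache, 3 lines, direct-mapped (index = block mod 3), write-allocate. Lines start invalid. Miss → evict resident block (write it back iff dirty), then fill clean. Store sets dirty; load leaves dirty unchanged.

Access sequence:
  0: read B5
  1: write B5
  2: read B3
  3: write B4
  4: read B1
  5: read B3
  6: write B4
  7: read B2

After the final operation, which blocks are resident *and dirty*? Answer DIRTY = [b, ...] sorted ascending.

  0 | R B5 → L2 miss [-]
  1 | W B5 → L2 hit [D]
  2 | R B3 → L0 miss [-]
  3 | W B4 → L1 miss [D]
  4 | R B1 → L1 miss wb→B4 [-]
  5 | R B3 → L0 hit [-]
  6 | W B4 → L1 miss [D]
  7 | R B2 → L2 miss wb→B5 [-]

DIRTY = [4]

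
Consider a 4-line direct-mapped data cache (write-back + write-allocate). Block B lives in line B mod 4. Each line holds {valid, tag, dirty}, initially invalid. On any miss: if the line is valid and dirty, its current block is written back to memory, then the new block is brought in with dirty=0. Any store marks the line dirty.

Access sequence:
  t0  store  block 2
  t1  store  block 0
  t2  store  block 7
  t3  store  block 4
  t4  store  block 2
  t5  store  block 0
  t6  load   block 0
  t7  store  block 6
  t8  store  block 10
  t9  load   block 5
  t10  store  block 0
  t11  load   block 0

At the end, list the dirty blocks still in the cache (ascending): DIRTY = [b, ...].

DIRTY = [0, 7, 10]

0: W B2 → L2 miss [D]
1: W B0 → L0 miss [D]
2: W B7 → L3 miss [D]
3: W B4 → L0 miss wb→B0 [D]
4: W B2 → L2 hit [D]
5: W B0 → L0 miss wb→B4 [D]
6: R B0 → L0 hit [D]
7: W B6 → L2 miss wb→B2 [D]
8: W B10 → L2 miss wb→B6 [D]
9: R B5 → L1 miss [-]
10: W B0 → L0 hit [D]
11: R B0 → L0 hit [D]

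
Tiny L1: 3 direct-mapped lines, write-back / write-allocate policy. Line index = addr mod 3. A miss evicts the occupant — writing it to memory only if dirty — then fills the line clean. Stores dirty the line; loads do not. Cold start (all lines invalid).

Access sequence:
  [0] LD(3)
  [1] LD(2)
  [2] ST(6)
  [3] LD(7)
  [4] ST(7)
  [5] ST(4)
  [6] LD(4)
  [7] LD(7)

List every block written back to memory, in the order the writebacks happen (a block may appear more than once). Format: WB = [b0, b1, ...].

WB = [7, 4]

0: R B3 → L0 miss [-]
1: R B2 → L2 miss [-]
2: W B6 → L0 miss [D]
3: R B7 → L1 miss [-]
4: W B7 → L1 hit [D]
5: W B4 → L1 miss wb→B7 [D]
6: R B4 → L1 hit [D]
7: R B7 → L1 miss wb→B4 [-]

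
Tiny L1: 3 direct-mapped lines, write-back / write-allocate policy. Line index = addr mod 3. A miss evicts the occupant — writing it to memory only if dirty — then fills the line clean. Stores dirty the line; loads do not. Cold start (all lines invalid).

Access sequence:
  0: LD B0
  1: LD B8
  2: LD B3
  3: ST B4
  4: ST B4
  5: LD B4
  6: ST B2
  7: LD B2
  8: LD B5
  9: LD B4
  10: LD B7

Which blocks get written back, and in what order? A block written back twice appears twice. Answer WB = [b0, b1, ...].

WB = [2, 4]

  0 | R B0 → L0 miss [-]
  1 | R B8 → L2 miss [-]
  2 | R B3 → L0 miss [-]
  3 | W B4 → L1 miss [D]
  4 | W B4 → L1 hit [D]
  5 | R B4 → L1 hit [D]
  6 | W B2 → L2 miss [D]
  7 | R B2 → L2 hit [D]
  8 | R B5 → L2 miss wb→B2 [-]
  9 | R B4 → L1 hit [D]
  10 | R B7 → L1 miss wb→B4 [-]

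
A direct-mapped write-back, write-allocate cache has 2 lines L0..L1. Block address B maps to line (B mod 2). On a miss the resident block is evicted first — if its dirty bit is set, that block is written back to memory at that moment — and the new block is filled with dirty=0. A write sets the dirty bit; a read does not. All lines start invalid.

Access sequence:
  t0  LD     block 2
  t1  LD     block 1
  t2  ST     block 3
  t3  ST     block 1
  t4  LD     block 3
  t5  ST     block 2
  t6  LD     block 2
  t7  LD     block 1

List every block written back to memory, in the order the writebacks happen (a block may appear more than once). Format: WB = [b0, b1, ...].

  0 | R B2 → L0 miss [-]
  1 | R B1 → L1 miss [-]
  2 | W B3 → L1 miss [D]
  3 | W B1 → L1 miss wb→B3 [D]
  4 | R B3 → L1 miss wb→B1 [-]
  5 | W B2 → L0 hit [D]
  6 | R B2 → L0 hit [D]
  7 | R B1 → L1 miss [-]

WB = [3, 1]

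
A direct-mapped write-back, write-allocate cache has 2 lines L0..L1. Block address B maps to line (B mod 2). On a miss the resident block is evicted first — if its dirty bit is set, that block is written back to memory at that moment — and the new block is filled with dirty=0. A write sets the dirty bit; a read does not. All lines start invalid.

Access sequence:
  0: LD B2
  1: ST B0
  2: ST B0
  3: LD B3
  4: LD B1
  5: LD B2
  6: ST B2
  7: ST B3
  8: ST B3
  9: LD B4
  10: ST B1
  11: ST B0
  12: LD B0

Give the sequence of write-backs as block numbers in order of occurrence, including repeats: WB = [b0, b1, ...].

WB = [0, 2, 3]

0: R B2 → L0 miss [-]
1: W B0 → L0 miss [D]
2: W B0 → L0 hit [D]
3: R B3 → L1 miss [-]
4: R B1 → L1 miss [-]
5: R B2 → L0 miss wb→B0 [-]
6: W B2 → L0 hit [D]
7: W B3 → L1 miss [D]
8: W B3 → L1 hit [D]
9: R B4 → L0 miss wb→B2 [-]
10: W B1 → L1 miss wb→B3 [D]
11: W B0 → L0 miss [D]
12: R B0 → L0 hit [D]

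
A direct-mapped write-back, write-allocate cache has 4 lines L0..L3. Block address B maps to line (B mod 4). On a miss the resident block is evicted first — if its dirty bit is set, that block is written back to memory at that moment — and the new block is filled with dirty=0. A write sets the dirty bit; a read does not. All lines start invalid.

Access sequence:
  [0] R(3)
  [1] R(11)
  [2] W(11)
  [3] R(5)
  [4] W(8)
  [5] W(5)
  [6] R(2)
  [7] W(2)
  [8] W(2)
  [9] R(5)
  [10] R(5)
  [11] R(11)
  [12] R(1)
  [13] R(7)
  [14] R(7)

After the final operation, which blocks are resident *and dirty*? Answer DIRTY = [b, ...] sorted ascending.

DIRTY = [2, 8]

0: R B3 -> L3 miss  d=-]
1: R B11 -> L3 miss  d=-]
2: W B11 -> L3 hit  d=D]
3: R B5 -> L1 miss  d=-]
4: W B8 -> L0 miss  d=D]
5: W B5 -> L1 hit  d=D]
6: R B2 -> L2 miss  d=-]
7: W B2 -> L2 hit  d=D]
8: W B2 -> L2 hit  d=D]
9: R B5 -> L1 hit  d=D]
10: R B5 -> L1 hit  d=D]
11: R B11 -> L3 hit  d=D]
12: R B1 -> L1 miss wb->B5  d=-]
13: R B7 -> L3 miss wb->B11  d=-]
14: R B7 -> L3 hit  d=-]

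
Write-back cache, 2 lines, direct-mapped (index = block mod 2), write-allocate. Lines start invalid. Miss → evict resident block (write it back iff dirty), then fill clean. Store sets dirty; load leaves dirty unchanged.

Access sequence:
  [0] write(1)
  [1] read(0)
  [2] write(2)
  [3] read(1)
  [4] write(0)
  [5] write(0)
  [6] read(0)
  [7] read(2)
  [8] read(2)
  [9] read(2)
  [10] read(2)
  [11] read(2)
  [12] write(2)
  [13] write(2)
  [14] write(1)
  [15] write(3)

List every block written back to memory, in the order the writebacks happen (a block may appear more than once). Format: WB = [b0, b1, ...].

0: W B1 -> L1 miss  d=D]
1: R B0 -> L0 miss  d=-]
2: W B2 -> L0 miss  d=D]
3: R B1 -> L1 hit  d=D]
4: W B0 -> L0 miss wb->B2  d=D]
5: W B0 -> L0 hit  d=D]
6: R B0 -> L0 hit  d=D]
7: R B2 -> L0 miss wb->B0  d=-]
8: R B2 -> L0 hit  d=-]
9: R B2 -> L0 hit  d=-]
10: R B2 -> L0 hit  d=-]
11: R B2 -> L0 hit  d=-]
12: W B2 -> L0 hit  d=D]
13: W B2 -> L0 hit  d=D]
14: W B1 -> L1 hit  d=D]
15: W B3 -> L1 miss wb->B1  d=D]

WB = [2, 0, 1]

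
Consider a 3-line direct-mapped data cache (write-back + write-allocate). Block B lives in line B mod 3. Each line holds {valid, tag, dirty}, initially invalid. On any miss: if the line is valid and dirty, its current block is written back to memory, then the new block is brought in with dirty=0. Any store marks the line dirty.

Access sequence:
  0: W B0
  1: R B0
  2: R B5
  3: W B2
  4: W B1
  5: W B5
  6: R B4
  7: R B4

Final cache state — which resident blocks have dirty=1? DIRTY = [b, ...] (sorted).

DIRTY = [0, 5]

0: W B0 -> L0 miss  d=D]
1: R B0 -> L0 hit  d=D]
2: R B5 -> L2 miss  d=-]
3: W B2 -> L2 miss  d=D]
4: W B1 -> L1 miss  d=D]
5: W B5 -> L2 miss wb->B2  d=D]
6: R B4 -> L1 miss wb->B1  d=-]
7: R B4 -> L1 hit  d=-]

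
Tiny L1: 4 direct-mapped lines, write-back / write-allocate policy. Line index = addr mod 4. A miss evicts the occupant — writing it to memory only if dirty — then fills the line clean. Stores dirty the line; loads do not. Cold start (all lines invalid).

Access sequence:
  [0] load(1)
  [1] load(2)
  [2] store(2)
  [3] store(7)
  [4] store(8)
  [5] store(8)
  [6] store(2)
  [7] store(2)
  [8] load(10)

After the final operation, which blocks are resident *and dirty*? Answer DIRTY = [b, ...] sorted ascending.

DIRTY = [7, 8]

  0 | R B1 → L1 miss [-]
  1 | R B2 → L2 miss [-]
  2 | W B2 → L2 hit [D]
  3 | W B7 → L3 miss [D]
  4 | W B8 → L0 miss [D]
  5 | W B8 → L0 hit [D]
  6 | W B2 → L2 hit [D]
  7 | W B2 → L2 hit [D]
  8 | R B10 → L2 miss wb→B2 [-]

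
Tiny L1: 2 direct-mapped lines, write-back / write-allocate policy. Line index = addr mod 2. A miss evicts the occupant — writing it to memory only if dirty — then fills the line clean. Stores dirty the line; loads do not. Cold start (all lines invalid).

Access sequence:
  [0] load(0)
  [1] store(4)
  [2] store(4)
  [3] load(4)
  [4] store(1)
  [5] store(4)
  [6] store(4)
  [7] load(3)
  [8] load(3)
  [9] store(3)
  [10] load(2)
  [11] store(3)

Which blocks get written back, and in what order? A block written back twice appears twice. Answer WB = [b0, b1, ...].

WB = [1, 4]

  0 | R B0 → L0 miss [-]
  1 | W B4 → L0 miss [D]
  2 | W B4 → L0 hit [D]
  3 | R B4 → L0 hit [D]
  4 | W B1 → L1 miss [D]
  5 | W B4 → L0 hit [D]
  6 | W B4 → L0 hit [D]
  7 | R B3 → L1 miss wb→B1 [-]
  8 | R B3 → L1 hit [-]
  9 | W B3 → L1 hit [D]
  10 | R B2 → L0 miss wb→B4 [-]
  11 | W B3 → L1 hit [D]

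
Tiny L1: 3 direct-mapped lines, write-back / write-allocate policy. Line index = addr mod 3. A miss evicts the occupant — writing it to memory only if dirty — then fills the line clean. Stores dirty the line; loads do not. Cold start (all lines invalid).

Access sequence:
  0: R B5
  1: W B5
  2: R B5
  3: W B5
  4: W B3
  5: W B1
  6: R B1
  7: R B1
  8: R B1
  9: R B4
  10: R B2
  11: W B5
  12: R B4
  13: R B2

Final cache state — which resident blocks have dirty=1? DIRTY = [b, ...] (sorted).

DIRTY = [3]

0: R B5 -> L2 miss  d=-]
1: W B5 -> L2 hit  d=D]
2: R B5 -> L2 hit  d=D]
3: W B5 -> L2 hit  d=D]
4: W B3 -> L0 miss  d=D]
5: W B1 -> L1 miss  d=D]
6: R B1 -> L1 hit  d=D]
7: R B1 -> L1 hit  d=D]
8: R B1 -> L1 hit  d=D]
9: R B4 -> L1 miss wb->B1  d=-]
10: R B2 -> L2 miss wb->B5  d=-]
11: W B5 -> L2 miss  d=D]
12: R B4 -> L1 hit  d=-]
13: R B2 -> L2 miss wb->B5  d=-]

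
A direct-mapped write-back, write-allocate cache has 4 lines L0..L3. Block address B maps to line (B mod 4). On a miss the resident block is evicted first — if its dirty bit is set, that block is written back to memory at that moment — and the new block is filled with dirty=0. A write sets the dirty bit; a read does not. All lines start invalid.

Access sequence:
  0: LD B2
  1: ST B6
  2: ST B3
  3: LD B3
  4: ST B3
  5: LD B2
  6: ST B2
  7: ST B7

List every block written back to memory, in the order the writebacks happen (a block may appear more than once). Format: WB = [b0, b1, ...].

WB = [6, 3]

  0 | R B2 → L2 miss [-]
  1 | W B6 → L2 miss [D]
  2 | W B3 → L3 miss [D]
  3 | R B3 → L3 hit [D]
  4 | W B3 → L3 hit [D]
  5 | R B2 → L2 miss wb→B6 [-]
  6 | W B2 → L2 hit [D]
  7 | W B7 → L3 miss wb→B3 [D]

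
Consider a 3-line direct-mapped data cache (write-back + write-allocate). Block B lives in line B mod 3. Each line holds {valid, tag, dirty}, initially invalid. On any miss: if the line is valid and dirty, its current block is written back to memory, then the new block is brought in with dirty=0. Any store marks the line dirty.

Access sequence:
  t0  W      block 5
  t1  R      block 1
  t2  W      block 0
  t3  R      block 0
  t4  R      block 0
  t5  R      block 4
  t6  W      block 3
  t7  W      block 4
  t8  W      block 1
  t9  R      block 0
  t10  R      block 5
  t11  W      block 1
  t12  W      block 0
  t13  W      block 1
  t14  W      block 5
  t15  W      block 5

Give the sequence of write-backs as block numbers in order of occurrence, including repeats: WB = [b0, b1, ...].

  0 | W B5 → L2 miss [D]
  1 | R B1 → L1 miss [-]
  2 | W B0 → L0 miss [D]
  3 | R B0 → L0 hit [D]
  4 | R B0 → L0 hit [D]
  5 | R B4 → L1 miss [-]
  6 | W B3 → L0 miss wb→B0 [D]
  7 | W B4 → L1 hit [D]
  8 | W B1 → L1 miss wb→B4 [D]
  9 | R B0 → L0 miss wb→B3 [-]
  10 | R B5 → L2 hit [D]
  11 | W B1 → L1 hit [D]
  12 | W B0 → L0 hit [D]
  13 | W B1 → L1 hit [D]
  14 | W B5 → L2 hit [D]
  15 | W B5 → L2 hit [D]

WB = [0, 4, 3]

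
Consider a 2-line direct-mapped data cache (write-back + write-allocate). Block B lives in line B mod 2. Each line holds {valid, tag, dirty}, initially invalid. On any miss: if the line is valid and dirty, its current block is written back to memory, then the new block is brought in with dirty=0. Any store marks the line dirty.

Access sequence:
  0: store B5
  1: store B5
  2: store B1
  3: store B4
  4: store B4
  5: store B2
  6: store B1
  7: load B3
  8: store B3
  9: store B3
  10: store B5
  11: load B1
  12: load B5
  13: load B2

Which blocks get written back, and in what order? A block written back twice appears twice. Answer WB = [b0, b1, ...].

WB = [5, 4, 1, 3, 5]

0: W B5 -> L1 miss  d=D]
1: W B5 -> L1 hit  d=D]
2: W B1 -> L1 miss wb->B5  d=D]
3: W B4 -> L0 miss  d=D]
4: W B4 -> L0 hit  d=D]
5: W B2 -> L0 miss wb->B4  d=D]
6: W B1 -> L1 hit  d=D]
7: R B3 -> L1 miss wb->B1  d=-]
8: W B3 -> L1 hit  d=D]
9: W B3 -> L1 hit  d=D]
10: W B5 -> L1 miss wb->B3  d=D]
11: R B1 -> L1 miss wb->B5  d=-]
12: R B5 -> L1 miss  d=-]
13: R B2 -> L0 hit  d=D]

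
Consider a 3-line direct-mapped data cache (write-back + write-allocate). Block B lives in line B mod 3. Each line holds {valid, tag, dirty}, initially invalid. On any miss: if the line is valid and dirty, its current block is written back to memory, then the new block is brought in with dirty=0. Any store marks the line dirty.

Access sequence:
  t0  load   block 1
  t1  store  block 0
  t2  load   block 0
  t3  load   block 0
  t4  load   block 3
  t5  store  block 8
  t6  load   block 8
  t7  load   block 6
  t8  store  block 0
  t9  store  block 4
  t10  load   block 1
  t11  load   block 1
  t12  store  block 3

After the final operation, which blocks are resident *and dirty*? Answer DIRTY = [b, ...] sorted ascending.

DIRTY = [3, 8]

0: R B1 -> L1 miss  d=-]
1: W B0 -> L0 miss  d=D]
2: R B0 -> L0 hit  d=D]
3: R B0 -> L0 hit  d=D]
4: R B3 -> L0 miss wb->B0  d=-]
5: W B8 -> L2 miss  d=D]
6: R B8 -> L2 hit  d=D]
7: R B6 -> L0 miss  d=-]
8: W B0 -> L0 miss  d=D]
9: W B4 -> L1 miss  d=D]
10: R B1 -> L1 miss wb->B4  d=-]
11: R B1 -> L1 hit  d=-]
12: W B3 -> L0 miss wb->B0  d=D]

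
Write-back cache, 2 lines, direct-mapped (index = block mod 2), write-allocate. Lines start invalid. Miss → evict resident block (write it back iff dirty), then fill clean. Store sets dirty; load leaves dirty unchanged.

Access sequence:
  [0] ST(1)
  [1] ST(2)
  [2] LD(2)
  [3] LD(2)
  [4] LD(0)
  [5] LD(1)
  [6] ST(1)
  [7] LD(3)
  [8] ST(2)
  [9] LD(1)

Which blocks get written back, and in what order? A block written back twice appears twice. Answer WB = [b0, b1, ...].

WB = [2, 1]

0: W B1 -> L1 miss  d=D]
1: W B2 -> L0 miss  d=D]
2: R B2 -> L0 hit  d=D]
3: R B2 -> L0 hit  d=D]
4: R B0 -> L0 miss wb->B2  d=-]
5: R B1 -> L1 hit  d=D]
6: W B1 -> L1 hit  d=D]
7: R B3 -> L1 miss wb->B1  d=-]
8: W B2 -> L0 miss  d=D]
9: R B1 -> L1 miss  d=-]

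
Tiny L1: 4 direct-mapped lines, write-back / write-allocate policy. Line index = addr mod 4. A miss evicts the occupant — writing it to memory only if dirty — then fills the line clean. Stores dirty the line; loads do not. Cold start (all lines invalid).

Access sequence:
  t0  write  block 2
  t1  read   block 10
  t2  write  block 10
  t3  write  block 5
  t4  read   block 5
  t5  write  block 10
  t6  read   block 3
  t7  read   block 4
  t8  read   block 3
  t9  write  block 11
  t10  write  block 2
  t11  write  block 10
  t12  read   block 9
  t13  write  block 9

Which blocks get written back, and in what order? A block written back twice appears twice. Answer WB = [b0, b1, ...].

WB = [2, 10, 2, 5]

  0 | W B2 → L2 miss [D]
  1 | R B10 → L2 miss wb→B2 [-]
  2 | W B10 → L2 hit [D]
  3 | W B5 → L1 miss [D]
  4 | R B5 → L1 hit [D]
  5 | W B10 → L2 hit [D]
  6 | R B3 → L3 miss [-]
  7 | R B4 → L0 miss [-]
  8 | R B3 → L3 hit [-]
  9 | W B11 → L3 miss [D]
  10 | W B2 → L2 miss wb→B10 [D]
  11 | W B10 → L2 miss wb→B2 [D]
  12 | R B9 → L1 miss wb→B5 [-]
  13 | W B9 → L1 hit [D]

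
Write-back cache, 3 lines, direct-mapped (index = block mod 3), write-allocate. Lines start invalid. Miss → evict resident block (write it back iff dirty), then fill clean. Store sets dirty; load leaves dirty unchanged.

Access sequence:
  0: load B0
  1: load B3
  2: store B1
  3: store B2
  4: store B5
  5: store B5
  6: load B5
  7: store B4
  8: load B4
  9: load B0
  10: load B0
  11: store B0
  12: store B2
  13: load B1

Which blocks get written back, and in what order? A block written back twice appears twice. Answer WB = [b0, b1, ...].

WB = [2, 1, 5, 4]

0: R B0 → L0 miss [-]
1: R B3 → L0 miss [-]
2: W B1 → L1 miss [D]
3: W B2 → L2 miss [D]
4: W B5 → L2 miss wb→B2 [D]
5: W B5 → L2 hit [D]
6: R B5 → L2 hit [D]
7: W B4 → L1 miss wb→B1 [D]
8: R B4 → L1 hit [D]
9: R B0 → L0 miss [-]
10: R B0 → L0 hit [-]
11: W B0 → L0 hit [D]
12: W B2 → L2 miss wb→B5 [D]
13: R B1 → L1 miss wb→B4 [-]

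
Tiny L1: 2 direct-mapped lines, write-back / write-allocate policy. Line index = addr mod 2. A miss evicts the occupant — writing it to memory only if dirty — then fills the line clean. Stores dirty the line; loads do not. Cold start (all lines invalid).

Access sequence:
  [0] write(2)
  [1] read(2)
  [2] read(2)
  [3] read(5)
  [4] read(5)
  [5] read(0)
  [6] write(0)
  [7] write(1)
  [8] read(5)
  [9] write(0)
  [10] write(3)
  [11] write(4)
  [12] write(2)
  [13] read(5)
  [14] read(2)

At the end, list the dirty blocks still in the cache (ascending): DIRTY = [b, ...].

  0 | W B2 → L0 miss [D]
  1 | R B2 → L0 hit [D]
  2 | R B2 → L0 hit [D]
  3 | R B5 → L1 miss [-]
  4 | R B5 → L1 hit [-]
  5 | R B0 → L0 miss wb→B2 [-]
  6 | W B0 → L0 hit [D]
  7 | W B1 → L1 miss [D]
  8 | R B5 → L1 miss wb→B1 [-]
  9 | W B0 → L0 hit [D]
  10 | W B3 → L1 miss [D]
  11 | W B4 → L0 miss wb→B0 [D]
  12 | W B2 → L0 miss wb→B4 [D]
  13 | R B5 → L1 miss wb→B3 [-]
  14 | R B2 → L0 hit [D]

DIRTY = [2]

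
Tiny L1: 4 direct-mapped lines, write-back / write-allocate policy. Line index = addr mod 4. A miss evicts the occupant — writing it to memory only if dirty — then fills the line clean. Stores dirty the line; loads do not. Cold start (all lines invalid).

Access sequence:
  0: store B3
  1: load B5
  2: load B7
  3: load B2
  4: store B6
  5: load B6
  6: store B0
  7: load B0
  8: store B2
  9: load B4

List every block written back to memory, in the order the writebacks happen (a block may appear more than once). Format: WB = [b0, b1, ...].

WB = [3, 6, 0]

  0 | W B3 → L3 miss [D]
  1 | R B5 → L1 miss [-]
  2 | R B7 → L3 miss wb→B3 [-]
  3 | R B2 → L2 miss [-]
  4 | W B6 → L2 miss [D]
  5 | R B6 → L2 hit [D]
  6 | W B0 → L0 miss [D]
  7 | R B0 → L0 hit [D]
  8 | W B2 → L2 miss wb→B6 [D]
  9 | R B4 → L0 miss wb→B0 [-]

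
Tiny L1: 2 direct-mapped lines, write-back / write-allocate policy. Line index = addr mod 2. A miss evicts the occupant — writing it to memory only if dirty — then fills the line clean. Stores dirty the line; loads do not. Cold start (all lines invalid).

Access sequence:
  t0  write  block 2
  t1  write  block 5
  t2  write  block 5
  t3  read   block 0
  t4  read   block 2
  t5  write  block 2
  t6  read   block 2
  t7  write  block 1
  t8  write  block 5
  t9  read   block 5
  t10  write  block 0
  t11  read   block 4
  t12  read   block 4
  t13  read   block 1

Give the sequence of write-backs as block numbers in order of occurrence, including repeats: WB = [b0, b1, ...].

WB = [2, 5, 1, 2, 0, 5]

0: W B2 → L0 miss [D]
1: W B5 → L1 miss [D]
2: W B5 → L1 hit [D]
3: R B0 → L0 miss wb→B2 [-]
4: R B2 → L0 miss [-]
5: W B2 → L0 hit [D]
6: R B2 → L0 hit [D]
7: W B1 → L1 miss wb→B5 [D]
8: W B5 → L1 miss wb→B1 [D]
9: R B5 → L1 hit [D]
10: W B0 → L0 miss wb→B2 [D]
11: R B4 → L0 miss wb→B0 [-]
12: R B4 → L0 hit [-]
13: R B1 → L1 miss wb→B5 [-]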